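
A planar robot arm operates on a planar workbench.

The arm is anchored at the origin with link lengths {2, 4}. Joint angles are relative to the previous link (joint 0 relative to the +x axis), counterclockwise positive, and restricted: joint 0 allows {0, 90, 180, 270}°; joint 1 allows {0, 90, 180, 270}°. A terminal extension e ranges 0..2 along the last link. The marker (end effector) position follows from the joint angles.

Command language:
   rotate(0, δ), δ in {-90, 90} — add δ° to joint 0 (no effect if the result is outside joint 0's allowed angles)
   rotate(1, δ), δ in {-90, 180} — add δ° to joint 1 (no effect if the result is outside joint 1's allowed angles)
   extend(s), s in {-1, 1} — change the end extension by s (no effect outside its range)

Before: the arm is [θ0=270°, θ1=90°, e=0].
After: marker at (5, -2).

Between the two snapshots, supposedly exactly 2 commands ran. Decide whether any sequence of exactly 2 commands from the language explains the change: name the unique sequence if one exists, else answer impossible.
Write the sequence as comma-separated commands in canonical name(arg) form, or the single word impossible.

key: running extend(1) before extend(-1) would end elsewhere — order is forced
start: [θ0=270°, θ1=90°, e=0]
t=1 extend(-1) ⇒ [θ0=270°, θ1=90°, e=0]
t=2 extend(1) ⇒ [θ0=270°, θ1=90°, e=1]
no other 2-command option fits: unique.

extend(-1), extend(1)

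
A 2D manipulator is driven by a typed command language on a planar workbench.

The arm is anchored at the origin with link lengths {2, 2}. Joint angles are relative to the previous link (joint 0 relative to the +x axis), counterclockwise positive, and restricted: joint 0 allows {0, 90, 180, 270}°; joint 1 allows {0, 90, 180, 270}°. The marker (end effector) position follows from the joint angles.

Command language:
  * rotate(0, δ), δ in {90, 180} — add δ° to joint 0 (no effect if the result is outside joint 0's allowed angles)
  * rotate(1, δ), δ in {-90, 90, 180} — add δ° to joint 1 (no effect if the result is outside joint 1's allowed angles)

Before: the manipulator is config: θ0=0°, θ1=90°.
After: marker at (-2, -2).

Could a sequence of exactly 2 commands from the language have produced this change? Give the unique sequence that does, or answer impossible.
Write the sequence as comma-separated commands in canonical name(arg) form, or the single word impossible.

begin: config: θ0=0°, θ1=90°
step 1 (rotate(0, 90)): config: θ0=90°, θ1=90°
step 2 (rotate(0, 90)): config: θ0=180°, θ1=90°
no other 2-command option fits: unique.

rotate(0, 90), rotate(0, 90)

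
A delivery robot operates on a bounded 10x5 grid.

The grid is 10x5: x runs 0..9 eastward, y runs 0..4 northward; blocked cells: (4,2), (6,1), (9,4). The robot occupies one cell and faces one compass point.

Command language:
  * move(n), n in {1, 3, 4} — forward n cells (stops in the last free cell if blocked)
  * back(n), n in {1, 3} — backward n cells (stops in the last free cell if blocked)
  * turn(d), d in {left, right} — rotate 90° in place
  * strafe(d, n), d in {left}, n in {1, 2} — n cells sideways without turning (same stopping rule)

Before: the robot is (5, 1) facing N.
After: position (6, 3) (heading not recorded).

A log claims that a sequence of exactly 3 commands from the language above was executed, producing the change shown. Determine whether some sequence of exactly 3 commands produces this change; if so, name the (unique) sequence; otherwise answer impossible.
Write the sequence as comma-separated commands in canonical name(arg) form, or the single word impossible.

key: running move(1) before turn(right) would end elsewhere — order is forced
from: (5, 1) facing N
step 1 (turn(right)): (5, 1) facing E
step 2 (strafe(left, 2)): (5, 3) facing E
step 3 (move(1)): (6, 3) facing E
no rival 3-sequence matches.

turn(right), strafe(left, 2), move(1)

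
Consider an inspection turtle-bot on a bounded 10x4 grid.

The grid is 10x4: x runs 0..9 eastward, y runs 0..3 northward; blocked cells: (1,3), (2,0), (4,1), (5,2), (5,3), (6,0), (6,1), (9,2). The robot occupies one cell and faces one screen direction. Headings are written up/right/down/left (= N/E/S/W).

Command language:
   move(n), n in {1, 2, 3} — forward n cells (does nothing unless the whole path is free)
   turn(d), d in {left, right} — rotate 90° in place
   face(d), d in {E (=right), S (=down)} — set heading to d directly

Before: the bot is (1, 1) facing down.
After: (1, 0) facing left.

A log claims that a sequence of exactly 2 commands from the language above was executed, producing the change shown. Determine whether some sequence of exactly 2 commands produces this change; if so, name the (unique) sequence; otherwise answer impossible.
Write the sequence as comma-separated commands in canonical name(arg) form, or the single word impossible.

key: order matters: swapping move(1) and turn(right) lands elsewhere
from: (1, 1) facing down
[1] after move(1): (1, 0) facing down
[2] after turn(right): (1, 0) facing left
uniquely the one of 49 2-step routes that fits.

move(1), turn(right)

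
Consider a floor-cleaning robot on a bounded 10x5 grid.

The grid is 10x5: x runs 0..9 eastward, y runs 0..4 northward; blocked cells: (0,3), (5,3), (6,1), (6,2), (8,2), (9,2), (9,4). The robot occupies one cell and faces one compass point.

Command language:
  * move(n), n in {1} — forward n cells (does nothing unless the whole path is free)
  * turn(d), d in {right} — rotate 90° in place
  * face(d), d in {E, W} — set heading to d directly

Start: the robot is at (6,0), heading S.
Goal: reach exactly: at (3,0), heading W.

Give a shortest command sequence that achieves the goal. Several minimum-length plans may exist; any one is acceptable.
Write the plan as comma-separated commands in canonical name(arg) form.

face(W), move(1), move(1), move(1)

t0: at (6,0), heading S
step 1 (face(W)): at (6,0), heading W
step 2 (move(1)): at (5,0), heading W
step 3 (move(1)): at (4,0), heading W
step 4 (move(1)): at (3,0), heading W
shorter routes all fall short; 4 is best.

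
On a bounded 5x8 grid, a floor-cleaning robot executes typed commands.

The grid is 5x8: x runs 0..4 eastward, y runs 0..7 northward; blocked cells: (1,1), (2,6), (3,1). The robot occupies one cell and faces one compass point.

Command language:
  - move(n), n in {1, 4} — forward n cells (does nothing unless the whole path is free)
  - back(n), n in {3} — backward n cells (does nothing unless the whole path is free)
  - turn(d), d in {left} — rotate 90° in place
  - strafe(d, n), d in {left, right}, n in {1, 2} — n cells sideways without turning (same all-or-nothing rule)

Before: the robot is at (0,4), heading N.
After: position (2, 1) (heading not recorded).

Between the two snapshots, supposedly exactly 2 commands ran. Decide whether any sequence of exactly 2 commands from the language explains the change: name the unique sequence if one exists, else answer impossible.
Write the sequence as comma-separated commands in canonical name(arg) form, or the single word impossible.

key: order matters: swapping strafe(right, 2) and back(3) lands elsewhere
initial: at (0,4), heading N
t=1 strafe(right, 2) ⇒ at (2,4), heading N
t=2 back(3) ⇒ at (2,1), heading N
all 64 alternatives checked — unique.

strafe(right, 2), back(3)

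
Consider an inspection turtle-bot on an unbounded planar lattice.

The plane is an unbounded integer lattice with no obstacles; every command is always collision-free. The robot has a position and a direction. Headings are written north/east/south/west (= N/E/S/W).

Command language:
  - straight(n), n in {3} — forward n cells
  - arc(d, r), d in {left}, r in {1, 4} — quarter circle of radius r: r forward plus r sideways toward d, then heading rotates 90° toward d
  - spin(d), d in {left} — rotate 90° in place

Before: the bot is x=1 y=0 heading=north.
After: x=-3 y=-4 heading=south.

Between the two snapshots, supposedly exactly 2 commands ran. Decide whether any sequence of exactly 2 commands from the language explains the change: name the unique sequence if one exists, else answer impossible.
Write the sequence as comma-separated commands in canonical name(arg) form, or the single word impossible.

spin(left), arc(left, 4)

key: order matters: swapping spin(left) and arc(left, 4) lands elsewhere
from: x=1 y=0 heading=north
1. spin(left) → x=1 y=0 heading=west
2. arc(left, 4) → x=-3 y=-4 heading=south
no rival 2-sequence matches.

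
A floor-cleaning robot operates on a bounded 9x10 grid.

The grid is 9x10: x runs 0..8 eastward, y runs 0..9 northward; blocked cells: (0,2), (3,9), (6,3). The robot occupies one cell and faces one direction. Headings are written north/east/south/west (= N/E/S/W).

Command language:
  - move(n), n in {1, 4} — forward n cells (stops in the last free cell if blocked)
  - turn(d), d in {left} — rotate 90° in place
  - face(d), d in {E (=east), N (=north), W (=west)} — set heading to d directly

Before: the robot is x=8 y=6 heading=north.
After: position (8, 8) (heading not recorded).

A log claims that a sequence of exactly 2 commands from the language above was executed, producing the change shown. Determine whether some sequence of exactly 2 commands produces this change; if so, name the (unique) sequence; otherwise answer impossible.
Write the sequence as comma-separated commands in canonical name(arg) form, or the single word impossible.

move(1), move(1)

begin: x=8 y=6 heading=north
1. move(1) → x=8 y=7 heading=north
2. move(1) → x=8 y=8 heading=north
uniquely the one of 36 2-step routes that fits.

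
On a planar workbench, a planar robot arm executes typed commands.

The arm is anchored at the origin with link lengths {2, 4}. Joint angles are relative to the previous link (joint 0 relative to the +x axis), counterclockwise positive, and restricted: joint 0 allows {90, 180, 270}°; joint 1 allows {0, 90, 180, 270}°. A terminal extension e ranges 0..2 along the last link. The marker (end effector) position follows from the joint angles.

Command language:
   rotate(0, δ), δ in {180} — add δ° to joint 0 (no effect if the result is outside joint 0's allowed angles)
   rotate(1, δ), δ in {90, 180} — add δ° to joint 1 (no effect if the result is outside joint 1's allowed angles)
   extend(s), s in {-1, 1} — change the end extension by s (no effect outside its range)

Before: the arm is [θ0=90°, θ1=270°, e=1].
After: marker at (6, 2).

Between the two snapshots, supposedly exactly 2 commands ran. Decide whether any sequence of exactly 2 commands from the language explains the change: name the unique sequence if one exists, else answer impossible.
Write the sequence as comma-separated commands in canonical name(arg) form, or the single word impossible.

extend(1), extend(1)

t0: [θ0=90°, θ1=270°, e=1]
[1] after extend(1): [θ0=90°, θ1=270°, e=2]
[2] after extend(1): [θ0=90°, θ1=270°, e=2]
no rival 2-sequence matches.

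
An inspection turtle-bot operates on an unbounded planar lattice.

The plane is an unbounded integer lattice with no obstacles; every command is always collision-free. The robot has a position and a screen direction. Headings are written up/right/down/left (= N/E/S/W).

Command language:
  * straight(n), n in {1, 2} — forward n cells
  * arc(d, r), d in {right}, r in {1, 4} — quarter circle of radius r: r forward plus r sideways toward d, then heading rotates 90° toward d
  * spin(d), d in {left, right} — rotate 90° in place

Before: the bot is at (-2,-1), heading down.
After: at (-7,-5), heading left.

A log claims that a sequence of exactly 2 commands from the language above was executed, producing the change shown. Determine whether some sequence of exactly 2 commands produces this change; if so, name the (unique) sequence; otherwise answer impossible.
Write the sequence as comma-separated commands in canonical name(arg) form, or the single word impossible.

arc(right, 4), straight(1)

key: running straight(1) before arc(right, 4) would end elsewhere — order is forced
from: at (-2,-1), heading down
1. arc(right, 4) → at (-6,-5), heading left
2. straight(1) → at (-7,-5), heading left
no other 2-command option fits: unique.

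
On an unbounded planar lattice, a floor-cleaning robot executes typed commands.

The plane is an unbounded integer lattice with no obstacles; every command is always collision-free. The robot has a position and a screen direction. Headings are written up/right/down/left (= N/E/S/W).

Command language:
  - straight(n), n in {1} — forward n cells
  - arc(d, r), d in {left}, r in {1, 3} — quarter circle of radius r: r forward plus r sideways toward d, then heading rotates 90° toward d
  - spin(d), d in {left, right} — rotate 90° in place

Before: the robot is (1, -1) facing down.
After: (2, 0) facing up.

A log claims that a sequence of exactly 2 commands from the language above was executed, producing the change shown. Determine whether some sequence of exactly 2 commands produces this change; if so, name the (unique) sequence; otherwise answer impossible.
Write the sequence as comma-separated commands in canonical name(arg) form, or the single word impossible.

spin(left), arc(left, 1)

key: order matters: swapping spin(left) and arc(left, 1) lands elsewhere
from: (1, -1) facing down
[1] after spin(left): (1, -1) facing right
[2] after arc(left, 1): (2, 0) facing up
all 25 alternatives checked — unique.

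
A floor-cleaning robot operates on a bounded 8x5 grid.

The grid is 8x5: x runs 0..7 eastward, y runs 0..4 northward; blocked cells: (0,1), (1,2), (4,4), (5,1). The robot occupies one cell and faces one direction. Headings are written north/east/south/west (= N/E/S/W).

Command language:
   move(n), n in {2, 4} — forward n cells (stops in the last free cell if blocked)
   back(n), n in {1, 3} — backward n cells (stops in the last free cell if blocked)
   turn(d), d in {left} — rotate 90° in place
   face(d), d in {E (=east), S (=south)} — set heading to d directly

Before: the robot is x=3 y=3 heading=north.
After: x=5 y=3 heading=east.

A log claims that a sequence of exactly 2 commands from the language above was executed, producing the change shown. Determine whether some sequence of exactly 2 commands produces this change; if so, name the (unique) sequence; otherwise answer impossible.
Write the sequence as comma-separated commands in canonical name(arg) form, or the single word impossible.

face(E), move(2)

key: running move(2) before face(E) would end elsewhere — order is forced
t0: x=3 y=3 heading=north
t=1 face(E) ⇒ x=3 y=3 heading=east
t=2 move(2) ⇒ x=5 y=3 heading=east
no other 2-command option fits: unique.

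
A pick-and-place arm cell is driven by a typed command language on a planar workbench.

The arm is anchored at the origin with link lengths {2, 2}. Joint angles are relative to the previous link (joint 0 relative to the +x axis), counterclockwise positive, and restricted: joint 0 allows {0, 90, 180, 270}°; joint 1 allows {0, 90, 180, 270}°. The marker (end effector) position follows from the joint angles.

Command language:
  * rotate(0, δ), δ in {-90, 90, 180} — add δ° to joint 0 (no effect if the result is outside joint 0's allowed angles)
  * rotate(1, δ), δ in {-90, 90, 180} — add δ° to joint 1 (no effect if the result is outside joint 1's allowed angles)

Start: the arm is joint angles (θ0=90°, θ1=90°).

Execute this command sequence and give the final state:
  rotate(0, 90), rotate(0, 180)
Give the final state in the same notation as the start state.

joint angles (θ0=0°, θ1=90°)

from: joint angles (θ0=90°, θ1=90°)
t=1 rotate(0, 90) ⇒ joint angles (θ0=180°, θ1=90°)
t=2 rotate(0, 180) ⇒ joint angles (θ0=0°, θ1=90°)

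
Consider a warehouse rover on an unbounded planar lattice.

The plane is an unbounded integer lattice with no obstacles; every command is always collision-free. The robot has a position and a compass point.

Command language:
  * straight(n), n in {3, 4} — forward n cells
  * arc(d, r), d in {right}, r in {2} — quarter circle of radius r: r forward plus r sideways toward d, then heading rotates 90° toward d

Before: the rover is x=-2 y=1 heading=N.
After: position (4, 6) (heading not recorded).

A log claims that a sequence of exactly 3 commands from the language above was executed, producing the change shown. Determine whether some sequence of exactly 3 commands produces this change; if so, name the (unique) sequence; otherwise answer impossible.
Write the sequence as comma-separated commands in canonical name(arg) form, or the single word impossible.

straight(3), arc(right, 2), straight(4)

key: running straight(4) before straight(3) would end elsewhere — order is forced
start: x=-2 y=1 heading=N
[1] after straight(3): x=-2 y=4 heading=N
[2] after arc(right, 2): x=0 y=6 heading=E
[3] after straight(4): x=4 y=6 heading=E
uniquely the one of 27 3-step routes that fits.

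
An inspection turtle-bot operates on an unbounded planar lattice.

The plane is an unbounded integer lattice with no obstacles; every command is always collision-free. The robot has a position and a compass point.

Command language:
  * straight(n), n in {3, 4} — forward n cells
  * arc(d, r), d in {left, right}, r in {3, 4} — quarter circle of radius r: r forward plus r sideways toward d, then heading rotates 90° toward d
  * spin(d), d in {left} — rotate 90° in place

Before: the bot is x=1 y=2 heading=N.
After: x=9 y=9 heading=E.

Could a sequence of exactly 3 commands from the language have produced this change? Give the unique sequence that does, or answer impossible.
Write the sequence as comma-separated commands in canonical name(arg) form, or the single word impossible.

straight(3), arc(right, 4), straight(4)

key: running straight(4) before straight(3) would end elsewhere — order is forced
from: x=1 y=2 heading=N
t=1 straight(3) ⇒ x=1 y=5 heading=N
t=2 arc(right, 4) ⇒ x=5 y=9 heading=E
t=3 straight(4) ⇒ x=9 y=9 heading=E
no other 3-command option fits: unique.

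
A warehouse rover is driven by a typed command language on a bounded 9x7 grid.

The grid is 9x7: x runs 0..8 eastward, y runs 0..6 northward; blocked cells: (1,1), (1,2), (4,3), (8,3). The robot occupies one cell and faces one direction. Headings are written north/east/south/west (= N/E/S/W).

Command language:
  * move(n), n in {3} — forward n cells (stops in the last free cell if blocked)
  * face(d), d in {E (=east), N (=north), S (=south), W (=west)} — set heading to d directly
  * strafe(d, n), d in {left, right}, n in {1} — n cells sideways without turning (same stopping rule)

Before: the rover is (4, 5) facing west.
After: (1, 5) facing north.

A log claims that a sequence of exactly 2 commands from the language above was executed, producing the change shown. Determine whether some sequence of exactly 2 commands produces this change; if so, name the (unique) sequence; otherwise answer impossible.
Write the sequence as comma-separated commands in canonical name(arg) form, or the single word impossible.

key: running face(N) before move(3) would end elsewhere — order is forced
begin: (4, 5) facing west
t=1 move(3) ⇒ (1, 5) facing west
t=2 face(N) ⇒ (1, 5) facing north
no rival 2-sequence matches.

move(3), face(N)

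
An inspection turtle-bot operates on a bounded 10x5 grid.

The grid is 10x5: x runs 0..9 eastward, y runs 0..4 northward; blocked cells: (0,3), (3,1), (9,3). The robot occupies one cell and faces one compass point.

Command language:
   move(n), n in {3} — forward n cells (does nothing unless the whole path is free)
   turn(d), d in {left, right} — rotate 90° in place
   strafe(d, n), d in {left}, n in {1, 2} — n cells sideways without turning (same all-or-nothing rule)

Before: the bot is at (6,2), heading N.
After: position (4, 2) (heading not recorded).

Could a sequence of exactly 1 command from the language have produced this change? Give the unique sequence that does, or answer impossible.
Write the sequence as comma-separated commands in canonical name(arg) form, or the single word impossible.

begin: at (6,2), heading N
step 1 (strafe(left, 2)): at (4,2), heading N
uniquely the one of 5 1-step routes that fits.

strafe(left, 2)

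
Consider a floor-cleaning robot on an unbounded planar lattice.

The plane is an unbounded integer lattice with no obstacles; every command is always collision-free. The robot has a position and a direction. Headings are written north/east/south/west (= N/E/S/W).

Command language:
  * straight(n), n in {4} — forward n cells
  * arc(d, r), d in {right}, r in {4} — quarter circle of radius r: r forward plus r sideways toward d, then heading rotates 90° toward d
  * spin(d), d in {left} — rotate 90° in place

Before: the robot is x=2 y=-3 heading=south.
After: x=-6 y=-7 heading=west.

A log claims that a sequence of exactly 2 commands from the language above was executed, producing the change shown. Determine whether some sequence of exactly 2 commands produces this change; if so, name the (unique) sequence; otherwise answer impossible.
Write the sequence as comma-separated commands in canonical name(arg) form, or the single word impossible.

key: running straight(4) before arc(right, 4) would end elsewhere — order is forced
begin: x=2 y=-3 heading=south
[1] after arc(right, 4): x=-2 y=-7 heading=west
[2] after straight(4): x=-6 y=-7 heading=west
no rival 2-sequence matches.

arc(right, 4), straight(4)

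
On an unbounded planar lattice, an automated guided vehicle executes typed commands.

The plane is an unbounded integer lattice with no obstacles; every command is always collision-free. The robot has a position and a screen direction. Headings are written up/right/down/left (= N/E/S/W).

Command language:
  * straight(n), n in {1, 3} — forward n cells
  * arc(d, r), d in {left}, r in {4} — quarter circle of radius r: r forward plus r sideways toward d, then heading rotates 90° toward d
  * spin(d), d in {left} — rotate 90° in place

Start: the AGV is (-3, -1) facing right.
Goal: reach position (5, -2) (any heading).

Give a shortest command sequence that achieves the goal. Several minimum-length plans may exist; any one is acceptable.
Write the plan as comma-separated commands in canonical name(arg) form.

arc(left, 4), spin(left), spin(left), straight(1), arc(left, 4)

initial: (-3, -1) facing right
1. arc(left, 4) → (1, 3) facing up
2. spin(left) → (1, 3) facing left
3. spin(left) → (1, 3) facing down
4. straight(1) → (1, 2) facing down
5. arc(left, 4) → (5, -2) facing right
nothing shorter than 5 reaches the goal.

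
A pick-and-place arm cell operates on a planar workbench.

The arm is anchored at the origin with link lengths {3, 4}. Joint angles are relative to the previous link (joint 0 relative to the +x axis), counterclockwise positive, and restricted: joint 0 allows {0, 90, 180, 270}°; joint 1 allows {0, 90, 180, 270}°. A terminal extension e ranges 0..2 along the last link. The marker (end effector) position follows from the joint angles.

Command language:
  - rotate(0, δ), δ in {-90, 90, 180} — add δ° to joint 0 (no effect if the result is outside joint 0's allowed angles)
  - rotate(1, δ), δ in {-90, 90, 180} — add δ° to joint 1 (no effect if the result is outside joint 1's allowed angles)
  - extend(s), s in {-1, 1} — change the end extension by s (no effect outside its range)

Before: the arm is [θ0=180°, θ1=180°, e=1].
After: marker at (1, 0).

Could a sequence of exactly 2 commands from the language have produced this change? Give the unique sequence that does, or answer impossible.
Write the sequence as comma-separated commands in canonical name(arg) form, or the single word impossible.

extend(-1), extend(-1)

initial: [θ0=180°, θ1=180°, e=1]
[1] after extend(-1): [θ0=180°, θ1=180°, e=0]
[2] after extend(-1): [θ0=180°, θ1=180°, e=0]
no rival 2-sequence matches.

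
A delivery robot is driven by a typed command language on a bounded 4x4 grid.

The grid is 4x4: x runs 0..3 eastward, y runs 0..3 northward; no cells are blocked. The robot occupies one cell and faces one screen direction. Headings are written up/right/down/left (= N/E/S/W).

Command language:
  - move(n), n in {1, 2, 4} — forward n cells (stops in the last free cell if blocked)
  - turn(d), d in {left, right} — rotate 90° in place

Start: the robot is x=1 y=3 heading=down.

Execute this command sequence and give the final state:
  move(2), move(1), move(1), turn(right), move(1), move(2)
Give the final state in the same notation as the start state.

begin: x=1 y=3 heading=down
t=1 move(2) ⇒ x=1 y=1 heading=down
t=2 move(1) ⇒ x=1 y=0 heading=down
t=3 move(1) ⇒ x=1 y=0 heading=down
t=4 turn(right) ⇒ x=1 y=0 heading=left
t=5 move(1) ⇒ x=0 y=0 heading=left
t=6 move(2) ⇒ x=0 y=0 heading=left

x=0 y=0 heading=left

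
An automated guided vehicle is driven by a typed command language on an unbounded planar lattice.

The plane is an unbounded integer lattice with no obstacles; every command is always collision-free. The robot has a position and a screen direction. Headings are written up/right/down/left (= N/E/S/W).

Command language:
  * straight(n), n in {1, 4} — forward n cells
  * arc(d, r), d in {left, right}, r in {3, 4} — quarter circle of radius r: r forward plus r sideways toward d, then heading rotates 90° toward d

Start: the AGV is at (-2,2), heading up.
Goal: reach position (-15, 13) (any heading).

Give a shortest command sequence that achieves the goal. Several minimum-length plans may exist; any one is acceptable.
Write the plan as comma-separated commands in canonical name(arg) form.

t0: at (-2,2), heading up
1. straight(4) → at (-2,6), heading up
2. arc(left, 4) → at (-6,10), heading left
3. arc(right, 3) → at (-9,13), heading up
4. arc(left, 3) → at (-12,16), heading left
5. arc(left, 3) → at (-15,13), heading down
minimal: 5 command(s), checked below 5.

straight(4), arc(left, 4), arc(right, 3), arc(left, 3), arc(left, 3)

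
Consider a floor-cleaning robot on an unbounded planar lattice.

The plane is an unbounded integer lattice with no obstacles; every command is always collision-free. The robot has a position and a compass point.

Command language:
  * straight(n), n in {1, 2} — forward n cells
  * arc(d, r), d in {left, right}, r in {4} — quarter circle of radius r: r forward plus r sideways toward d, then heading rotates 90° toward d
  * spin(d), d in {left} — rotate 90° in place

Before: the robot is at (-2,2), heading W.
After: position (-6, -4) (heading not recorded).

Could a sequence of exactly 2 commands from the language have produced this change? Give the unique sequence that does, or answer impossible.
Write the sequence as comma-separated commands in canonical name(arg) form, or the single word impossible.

arc(left, 4), straight(2)

key: order matters: swapping arc(left, 4) and straight(2) lands elsewhere
initial: at (-2,2), heading W
t=1 arc(left, 4) ⇒ at (-6,-2), heading S
t=2 straight(2) ⇒ at (-6,-4), heading S
uniquely the one of 25 2-step routes that fits.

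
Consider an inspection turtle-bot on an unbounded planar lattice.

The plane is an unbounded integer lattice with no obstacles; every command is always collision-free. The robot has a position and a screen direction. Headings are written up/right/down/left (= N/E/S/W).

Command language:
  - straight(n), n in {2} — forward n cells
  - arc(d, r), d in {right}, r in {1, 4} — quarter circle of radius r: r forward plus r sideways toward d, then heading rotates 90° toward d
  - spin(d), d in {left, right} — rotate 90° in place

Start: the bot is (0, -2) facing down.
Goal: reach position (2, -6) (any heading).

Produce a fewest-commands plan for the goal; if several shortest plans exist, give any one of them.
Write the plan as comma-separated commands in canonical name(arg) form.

spin(left), arc(right, 4), arc(right, 1), arc(right, 1)

begin: (0, -2) facing down
[1] after spin(left): (0, -2) facing right
[2] after arc(right, 4): (4, -6) facing down
[3] after arc(right, 1): (3, -7) facing left
[4] after arc(right, 1): (2, -6) facing up
shorter routes all fall short; 4 is best.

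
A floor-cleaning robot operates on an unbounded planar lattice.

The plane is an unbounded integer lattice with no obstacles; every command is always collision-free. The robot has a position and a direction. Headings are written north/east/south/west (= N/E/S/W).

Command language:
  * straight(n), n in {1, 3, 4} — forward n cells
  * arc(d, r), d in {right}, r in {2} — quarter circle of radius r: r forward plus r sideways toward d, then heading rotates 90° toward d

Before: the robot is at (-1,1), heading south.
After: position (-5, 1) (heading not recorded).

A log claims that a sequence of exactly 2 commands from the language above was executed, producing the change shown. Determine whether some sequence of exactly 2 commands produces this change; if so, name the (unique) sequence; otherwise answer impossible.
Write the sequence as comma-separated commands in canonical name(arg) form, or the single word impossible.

arc(right, 2), arc(right, 2)

initial: at (-1,1), heading south
step 1 (arc(right, 2)): at (-3,-1), heading west
step 2 (arc(right, 2)): at (-5,1), heading north
no rival 2-sequence matches.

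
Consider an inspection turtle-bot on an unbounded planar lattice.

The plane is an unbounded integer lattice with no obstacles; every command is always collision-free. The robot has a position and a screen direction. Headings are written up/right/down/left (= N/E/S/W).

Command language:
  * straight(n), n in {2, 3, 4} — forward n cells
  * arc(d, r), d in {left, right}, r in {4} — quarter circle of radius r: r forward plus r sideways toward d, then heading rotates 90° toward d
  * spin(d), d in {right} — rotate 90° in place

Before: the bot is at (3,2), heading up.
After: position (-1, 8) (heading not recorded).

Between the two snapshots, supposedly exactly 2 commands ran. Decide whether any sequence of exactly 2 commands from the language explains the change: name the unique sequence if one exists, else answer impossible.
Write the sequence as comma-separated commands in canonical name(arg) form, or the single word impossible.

straight(2), arc(left, 4)

key: order matters: swapping straight(2) and arc(left, 4) lands elsewhere
initial: at (3,2), heading up
1. straight(2) → at (3,4), heading up
2. arc(left, 4) → at (-1,8), heading left
no other 2-command option fits: unique.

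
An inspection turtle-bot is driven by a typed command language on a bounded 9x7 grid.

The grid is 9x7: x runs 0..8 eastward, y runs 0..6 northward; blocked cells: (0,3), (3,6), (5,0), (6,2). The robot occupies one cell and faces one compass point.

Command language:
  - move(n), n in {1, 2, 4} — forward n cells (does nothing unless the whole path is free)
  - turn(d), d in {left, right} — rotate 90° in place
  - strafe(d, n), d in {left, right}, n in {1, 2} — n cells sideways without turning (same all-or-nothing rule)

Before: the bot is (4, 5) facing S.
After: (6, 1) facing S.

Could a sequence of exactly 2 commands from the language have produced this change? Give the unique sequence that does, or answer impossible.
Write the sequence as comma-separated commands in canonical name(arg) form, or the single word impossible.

key: running strafe(left, 2) before move(4) would end elsewhere — order is forced
start: (4, 5) facing S
1. move(4) → (4, 1) facing S
2. strafe(left, 2) → (6, 1) facing S
all 81 alternatives checked — unique.

move(4), strafe(left, 2)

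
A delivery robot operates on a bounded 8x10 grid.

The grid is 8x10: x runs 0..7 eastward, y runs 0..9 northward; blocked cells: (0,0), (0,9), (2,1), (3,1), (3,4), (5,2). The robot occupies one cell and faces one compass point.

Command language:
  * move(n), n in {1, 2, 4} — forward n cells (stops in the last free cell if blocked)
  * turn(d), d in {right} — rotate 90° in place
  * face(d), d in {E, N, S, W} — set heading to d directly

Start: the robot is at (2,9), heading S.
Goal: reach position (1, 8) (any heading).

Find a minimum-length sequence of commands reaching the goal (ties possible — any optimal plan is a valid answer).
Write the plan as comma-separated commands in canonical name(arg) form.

start: at (2,9), heading S
[1] after move(1): at (2,8), heading S
[2] after face(W): at (2,8), heading W
[3] after move(1): at (1,8), heading W
minimal: 3 command(s), checked below 3.

move(1), face(W), move(1)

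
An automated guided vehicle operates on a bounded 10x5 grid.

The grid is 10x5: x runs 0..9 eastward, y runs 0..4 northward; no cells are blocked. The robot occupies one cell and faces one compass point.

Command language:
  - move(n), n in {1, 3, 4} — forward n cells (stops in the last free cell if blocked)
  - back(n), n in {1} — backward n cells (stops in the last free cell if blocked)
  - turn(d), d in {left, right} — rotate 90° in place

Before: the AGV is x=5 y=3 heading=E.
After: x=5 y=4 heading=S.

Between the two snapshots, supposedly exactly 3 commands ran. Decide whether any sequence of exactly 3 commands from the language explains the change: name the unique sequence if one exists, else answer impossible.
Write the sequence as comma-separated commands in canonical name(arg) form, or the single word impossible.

key: cell and facing (now S) both changed — the 3 commands mix motion and turning
start: x=5 y=3 heading=E
t=1 turn(right) ⇒ x=5 y=3 heading=S
t=2 back(1) ⇒ x=5 y=4 heading=S
t=3 back(1) ⇒ x=5 y=4 heading=S
no rival 3-sequence matches.

turn(right), back(1), back(1)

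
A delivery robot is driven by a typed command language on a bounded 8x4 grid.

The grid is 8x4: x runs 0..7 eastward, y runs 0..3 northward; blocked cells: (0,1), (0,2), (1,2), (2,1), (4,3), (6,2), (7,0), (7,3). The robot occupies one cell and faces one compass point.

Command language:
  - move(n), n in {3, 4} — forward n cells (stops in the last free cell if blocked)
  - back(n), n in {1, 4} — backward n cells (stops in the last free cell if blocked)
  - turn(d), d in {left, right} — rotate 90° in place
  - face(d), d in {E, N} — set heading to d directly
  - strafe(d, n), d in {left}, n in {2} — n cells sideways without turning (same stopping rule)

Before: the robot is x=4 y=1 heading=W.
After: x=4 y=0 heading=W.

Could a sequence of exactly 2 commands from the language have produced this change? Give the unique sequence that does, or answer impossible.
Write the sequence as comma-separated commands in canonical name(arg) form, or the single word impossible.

strafe(left, 2), strafe(left, 2)

key: still facing W at the end — nothing in the sequence rotates
start: x=4 y=1 heading=W
step 1 (strafe(left, 2)): x=4 y=0 heading=W
step 2 (strafe(left, 2)): x=4 y=0 heading=W
all 81 alternatives checked — unique.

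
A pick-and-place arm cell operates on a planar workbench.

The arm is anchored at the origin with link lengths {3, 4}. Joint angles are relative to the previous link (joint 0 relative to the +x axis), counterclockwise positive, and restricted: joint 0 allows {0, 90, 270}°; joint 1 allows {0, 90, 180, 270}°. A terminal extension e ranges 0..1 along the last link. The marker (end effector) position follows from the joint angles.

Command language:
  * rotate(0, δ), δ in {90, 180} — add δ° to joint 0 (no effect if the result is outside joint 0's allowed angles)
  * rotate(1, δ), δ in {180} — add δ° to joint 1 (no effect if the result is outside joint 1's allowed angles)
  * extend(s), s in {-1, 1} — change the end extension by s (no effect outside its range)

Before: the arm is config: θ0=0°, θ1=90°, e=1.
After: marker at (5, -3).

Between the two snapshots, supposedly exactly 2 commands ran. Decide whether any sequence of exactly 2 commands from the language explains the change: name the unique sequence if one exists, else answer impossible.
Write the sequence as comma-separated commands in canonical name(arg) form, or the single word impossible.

key: running rotate(0, 180) before rotate(0, 90) would end elsewhere — order is forced
start: config: θ0=0°, θ1=90°, e=1
1. rotate(0, 90) → config: θ0=90°, θ1=90°, e=1
2. rotate(0, 180) → config: θ0=270°, θ1=90°, e=1
uniquely the one of 25 2-step routes that fits.

rotate(0, 90), rotate(0, 180)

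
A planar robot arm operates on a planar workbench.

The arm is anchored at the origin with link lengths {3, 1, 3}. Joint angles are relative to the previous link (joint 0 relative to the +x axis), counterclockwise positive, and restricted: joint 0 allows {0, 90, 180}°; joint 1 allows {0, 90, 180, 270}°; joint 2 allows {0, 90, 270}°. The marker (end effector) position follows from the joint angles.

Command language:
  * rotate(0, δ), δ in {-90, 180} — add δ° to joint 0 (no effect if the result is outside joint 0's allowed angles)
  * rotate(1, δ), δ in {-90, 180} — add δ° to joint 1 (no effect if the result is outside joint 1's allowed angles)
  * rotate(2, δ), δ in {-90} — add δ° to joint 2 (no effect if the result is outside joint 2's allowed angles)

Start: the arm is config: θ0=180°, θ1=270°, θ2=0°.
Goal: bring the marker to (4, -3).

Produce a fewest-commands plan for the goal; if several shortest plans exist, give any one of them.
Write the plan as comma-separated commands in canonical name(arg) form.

rotate(1, 180), rotate(1, -90), rotate(0, 180), rotate(2, -90)

start: config: θ0=180°, θ1=270°, θ2=0°
[1] after rotate(1, 180): config: θ0=180°, θ1=90°, θ2=0°
[2] after rotate(1, -90): config: θ0=180°, θ1=0°, θ2=0°
[3] after rotate(0, 180): config: θ0=0°, θ1=0°, θ2=0°
[4] after rotate(2, -90): config: θ0=0°, θ1=0°, θ2=270°
shorter routes all fall short; 4 is best.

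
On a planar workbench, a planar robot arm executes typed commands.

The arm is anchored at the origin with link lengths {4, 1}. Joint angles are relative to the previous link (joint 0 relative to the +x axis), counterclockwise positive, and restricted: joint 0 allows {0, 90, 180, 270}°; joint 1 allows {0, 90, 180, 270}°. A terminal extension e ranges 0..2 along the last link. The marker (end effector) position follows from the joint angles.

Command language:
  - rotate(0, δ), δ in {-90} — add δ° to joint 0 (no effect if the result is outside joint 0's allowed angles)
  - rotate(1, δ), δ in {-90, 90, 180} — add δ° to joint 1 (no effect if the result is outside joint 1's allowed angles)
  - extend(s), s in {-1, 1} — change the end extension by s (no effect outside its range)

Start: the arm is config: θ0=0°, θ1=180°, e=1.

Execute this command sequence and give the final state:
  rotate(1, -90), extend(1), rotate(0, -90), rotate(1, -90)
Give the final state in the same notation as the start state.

begin: config: θ0=0°, θ1=180°, e=1
[1] after rotate(1, -90): config: θ0=0°, θ1=90°, e=1
[2] after extend(1): config: θ0=0°, θ1=90°, e=2
[3] after rotate(0, -90): config: θ0=270°, θ1=90°, e=2
[4] after rotate(1, -90): config: θ0=270°, θ1=0°, e=2

config: θ0=270°, θ1=0°, e=2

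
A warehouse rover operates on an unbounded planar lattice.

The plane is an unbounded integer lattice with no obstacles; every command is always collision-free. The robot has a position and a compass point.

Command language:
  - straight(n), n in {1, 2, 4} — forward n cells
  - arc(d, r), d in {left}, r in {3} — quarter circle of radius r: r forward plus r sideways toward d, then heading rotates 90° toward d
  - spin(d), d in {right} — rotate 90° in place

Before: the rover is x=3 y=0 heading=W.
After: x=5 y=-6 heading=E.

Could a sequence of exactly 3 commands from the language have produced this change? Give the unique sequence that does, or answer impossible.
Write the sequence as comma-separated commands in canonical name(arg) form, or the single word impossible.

key: cell and facing (now E) both changed — the 3 commands mix motion and turning
from: x=3 y=0 heading=W
step 1 (arc(left, 3)): x=0 y=-3 heading=S
step 2 (arc(left, 3)): x=3 y=-6 heading=E
step 3 (straight(2)): x=5 y=-6 heading=E
no rival 3-sequence matches.

arc(left, 3), arc(left, 3), straight(2)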